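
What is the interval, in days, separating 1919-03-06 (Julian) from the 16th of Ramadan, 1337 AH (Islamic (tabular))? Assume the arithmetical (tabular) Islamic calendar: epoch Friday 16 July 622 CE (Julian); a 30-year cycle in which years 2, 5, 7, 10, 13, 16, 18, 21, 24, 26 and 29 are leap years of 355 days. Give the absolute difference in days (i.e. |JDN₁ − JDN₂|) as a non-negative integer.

88

JDN of the first date = 2422037.
JDN of the second date = 2422125.
|2422125 − 2422037| = 88.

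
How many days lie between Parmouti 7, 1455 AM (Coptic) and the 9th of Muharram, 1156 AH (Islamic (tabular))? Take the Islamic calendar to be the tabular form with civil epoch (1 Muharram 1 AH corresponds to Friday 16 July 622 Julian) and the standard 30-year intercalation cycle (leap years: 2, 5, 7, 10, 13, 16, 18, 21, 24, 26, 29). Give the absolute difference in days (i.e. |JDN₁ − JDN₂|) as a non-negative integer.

1422

First date → JDN 2356319; second date → JDN 2357741.
The interval is |2356319 − 2357741| = 1422 days.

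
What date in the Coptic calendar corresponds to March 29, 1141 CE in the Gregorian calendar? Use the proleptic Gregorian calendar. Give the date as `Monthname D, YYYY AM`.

Julian Day Number of the source date = 2137889.
Converting JDN 2137889 to the Coptic calendar gives 26 Paremhat 857 AM.

Paremhat 26, 857 AM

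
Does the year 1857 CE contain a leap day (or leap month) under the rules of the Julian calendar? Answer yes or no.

no

1857 mod 4 = 1, so it is a common year in the Julian calendar.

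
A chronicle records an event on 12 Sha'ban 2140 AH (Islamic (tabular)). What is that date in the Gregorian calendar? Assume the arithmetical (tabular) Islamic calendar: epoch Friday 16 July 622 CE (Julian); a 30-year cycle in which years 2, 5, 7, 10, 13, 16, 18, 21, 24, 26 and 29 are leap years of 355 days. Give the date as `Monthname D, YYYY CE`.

Julian Day Number of the source date = 2706648.
Converting JDN 2706648 to the Gregorian calendar gives 13 June 2698 CE.

June 13, 2698 CE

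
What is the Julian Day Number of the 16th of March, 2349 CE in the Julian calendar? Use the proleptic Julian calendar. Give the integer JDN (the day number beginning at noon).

Equivalently 1 April 2349 (Gregorian).
JDN 2299161 is 15 October 1582 CE (Gregorian); the target day is +279944 days from there, so JDN = 2579105.

2579105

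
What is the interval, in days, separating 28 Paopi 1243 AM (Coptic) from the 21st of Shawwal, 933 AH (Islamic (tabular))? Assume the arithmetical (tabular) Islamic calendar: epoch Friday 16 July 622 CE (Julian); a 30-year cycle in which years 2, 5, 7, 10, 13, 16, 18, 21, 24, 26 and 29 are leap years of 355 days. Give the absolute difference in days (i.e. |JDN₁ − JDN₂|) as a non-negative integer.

First date → JDN 2278727; second date → JDN 2278996.
The interval is |2278727 − 2278996| = 269 days.

269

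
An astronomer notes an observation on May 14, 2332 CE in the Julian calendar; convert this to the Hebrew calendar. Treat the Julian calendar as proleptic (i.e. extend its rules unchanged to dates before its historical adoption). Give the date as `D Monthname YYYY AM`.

Both dates share Julian Day Number 2572955; in the Hebrew calendar that is 4 Sivan 6092 AM.

4 Sivan 6092 AM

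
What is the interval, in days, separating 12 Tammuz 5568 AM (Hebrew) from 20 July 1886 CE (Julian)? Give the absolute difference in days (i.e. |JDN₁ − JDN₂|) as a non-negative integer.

First date → JDN 2381606; second date → JDN 2410120.
The interval is |2381606 − 2410120| = 28514 days.

28514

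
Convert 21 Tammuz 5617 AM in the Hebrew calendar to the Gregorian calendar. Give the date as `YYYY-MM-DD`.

Both dates share Julian Day Number 2399509; in the Gregorian calendar that is 13 July 1857 CE.

1857-07-13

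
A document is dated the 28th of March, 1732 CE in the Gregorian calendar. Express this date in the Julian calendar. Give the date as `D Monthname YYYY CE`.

17 March 1732 CE

At this point the Julian calendar is 11 days behind the Gregorian.
28 March 1732 Gregorian − 11 days → 17 March 1732 Julian.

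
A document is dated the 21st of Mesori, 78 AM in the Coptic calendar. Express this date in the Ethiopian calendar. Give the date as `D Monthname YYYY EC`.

Both dates share Julian Day Number 1853504; in the Ethiopian calendar that is 21 Nehase 354 EC.

21 Nehase 354 EC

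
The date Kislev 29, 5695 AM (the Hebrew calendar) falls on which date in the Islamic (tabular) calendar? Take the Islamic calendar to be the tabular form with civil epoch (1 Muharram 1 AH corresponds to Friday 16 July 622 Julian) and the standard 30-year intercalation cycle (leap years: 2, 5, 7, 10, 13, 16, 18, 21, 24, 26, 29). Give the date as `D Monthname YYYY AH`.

28 Sha'ban 1353 AH

Both dates share Julian Day Number 2427778; in the tabular Islamic calendar that is 28 Sha'ban 1353 AH.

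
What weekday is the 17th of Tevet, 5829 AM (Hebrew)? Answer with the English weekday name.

Equivalently 10 January 2069 Gregorian, JDN 2476757.
JDN 2476757 mod 7 = 3, and JDN 0 was a Monday, so this is a Thursday.

Thursday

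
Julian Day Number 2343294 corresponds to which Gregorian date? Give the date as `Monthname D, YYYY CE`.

JDN 2451545 is 1 Jan 2000; 2343294 is −108251 days from there.

August 15, 1703 CE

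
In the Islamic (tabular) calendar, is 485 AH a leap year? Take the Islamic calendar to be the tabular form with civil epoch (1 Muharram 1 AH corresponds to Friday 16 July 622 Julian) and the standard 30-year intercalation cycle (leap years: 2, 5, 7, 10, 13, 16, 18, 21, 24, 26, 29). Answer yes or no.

Year 485 AH is year 5 of its 30-year cycle; leap positions are 2, 5, 7, 10, 13, 16, 18, 21, 24, 26, 29, so it is a leap year (355 days).

yes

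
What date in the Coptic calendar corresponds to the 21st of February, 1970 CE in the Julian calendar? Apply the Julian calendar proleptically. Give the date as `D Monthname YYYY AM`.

27 Meshir 1686 AM

Both dates share Julian Day Number 2440652; in the Coptic calendar that is 27 Meshir 1686 AM.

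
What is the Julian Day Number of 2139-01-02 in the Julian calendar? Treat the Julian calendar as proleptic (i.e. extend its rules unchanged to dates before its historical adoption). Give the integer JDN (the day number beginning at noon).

2502329

Equivalently 16 January 2139 (Gregorian).
JDN 2400001 is 17 November 1858 CE (Gregorian), MJD 0; the target day is +102328 days from there, so JDN = 2502329.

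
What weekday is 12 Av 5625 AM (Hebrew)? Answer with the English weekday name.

Friday

In the Gregorian calendar this is 4 August 1865 (JDN 2402453).
2402453 ≡ 4 (mod 7); counting from Monday = 0 gives Friday.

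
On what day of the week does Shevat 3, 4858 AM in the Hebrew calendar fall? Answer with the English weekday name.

This is JDN 2122110 (14 January 1098 Gregorian).
JDN 2122110 mod 7 = 4, and JDN 0 was a Monday, so this is a Friday.

Friday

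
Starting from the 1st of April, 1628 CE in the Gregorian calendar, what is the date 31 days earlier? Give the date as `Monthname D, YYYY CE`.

March 1, 1628 CE

The starting date is JDN 2315766; 2315766 − 31 = 2315735.
JDN 2315735 corresponds to March 1, 1628 CE.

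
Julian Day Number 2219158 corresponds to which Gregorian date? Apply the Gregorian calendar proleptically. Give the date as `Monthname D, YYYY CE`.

Counting from JDN 2299161 = 15 Oct 1582 gives an offset of -80003 days.

September 30, 1363 CE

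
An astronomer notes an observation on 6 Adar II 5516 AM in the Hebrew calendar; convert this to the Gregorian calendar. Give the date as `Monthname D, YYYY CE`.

Both dates share Julian Day Number 2362493; in the Gregorian calendar that is 8 March 1756 CE.

March 8, 1756 CE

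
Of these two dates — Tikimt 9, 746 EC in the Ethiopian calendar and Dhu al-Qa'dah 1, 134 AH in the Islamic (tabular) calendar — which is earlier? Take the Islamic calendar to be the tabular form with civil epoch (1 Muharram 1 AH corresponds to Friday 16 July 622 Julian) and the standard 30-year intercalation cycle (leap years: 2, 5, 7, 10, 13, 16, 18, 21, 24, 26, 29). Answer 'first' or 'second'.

First date → JDN 1996370; second date → JDN 1995866.
JDN 1995866 < JDN 1996370, so the second date is earlier.

second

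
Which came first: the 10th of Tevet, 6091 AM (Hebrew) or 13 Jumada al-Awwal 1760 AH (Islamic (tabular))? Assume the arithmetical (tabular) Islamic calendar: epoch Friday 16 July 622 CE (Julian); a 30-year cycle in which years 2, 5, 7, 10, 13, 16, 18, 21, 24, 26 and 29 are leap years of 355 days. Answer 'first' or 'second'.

second

Converting both to JDN: 2572429 vs 2571901; the smaller is the second.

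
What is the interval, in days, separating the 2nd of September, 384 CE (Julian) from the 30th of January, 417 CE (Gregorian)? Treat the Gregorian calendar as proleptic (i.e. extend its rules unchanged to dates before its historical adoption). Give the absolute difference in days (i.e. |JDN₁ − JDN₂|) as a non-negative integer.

JDN of the first date = 1861559.
JDN of the second date = 1873396.
|1873396 − 1861559| = 11837.

11837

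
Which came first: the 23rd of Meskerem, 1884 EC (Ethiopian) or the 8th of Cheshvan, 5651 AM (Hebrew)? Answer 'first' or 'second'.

second

Converting both to JDN: 2412009 vs 2411663; the smaller is the second.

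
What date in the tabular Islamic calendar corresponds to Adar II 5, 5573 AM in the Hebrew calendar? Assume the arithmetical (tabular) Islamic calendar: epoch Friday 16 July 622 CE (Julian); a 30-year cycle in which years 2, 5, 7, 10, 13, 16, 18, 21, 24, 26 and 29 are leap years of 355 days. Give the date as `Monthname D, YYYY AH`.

The source date corresponds to 7 March 1813 in the Gregorian calendar (JDN 2383310).
That day falls on 4 Rabi' al-Awwal 1228 AH in the tabular Islamic calendar.

Rabi' al-Awwal 4, 1228 AH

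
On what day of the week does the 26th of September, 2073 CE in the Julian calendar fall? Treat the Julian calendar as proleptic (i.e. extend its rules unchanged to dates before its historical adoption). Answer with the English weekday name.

Monday

Equivalently 9 October 2073 Gregorian, JDN 2478490.
JDN 2478490 mod 7 = 0, and JDN 0 was a Monday, so this is a Monday.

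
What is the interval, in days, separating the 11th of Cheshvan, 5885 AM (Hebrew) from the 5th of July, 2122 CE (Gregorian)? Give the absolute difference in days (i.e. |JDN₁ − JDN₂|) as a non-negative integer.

First date → JDN 2497127; second date → JDN 2496290.
The interval is |2497127 − 2496290| = 837 days.

837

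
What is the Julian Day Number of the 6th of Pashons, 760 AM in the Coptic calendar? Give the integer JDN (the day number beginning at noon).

In the proleptic Gregorian calendar the same day is 7 May 1044.
JDN 2299161 is 15 October 1582 CE (Gregorian); the target day is −196661 days from there, so JDN = 2102500.

2102500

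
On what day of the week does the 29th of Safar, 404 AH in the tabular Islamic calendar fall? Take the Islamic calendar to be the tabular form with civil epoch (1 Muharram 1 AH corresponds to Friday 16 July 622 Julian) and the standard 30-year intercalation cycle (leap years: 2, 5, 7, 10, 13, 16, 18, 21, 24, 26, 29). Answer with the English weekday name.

Equivalently 15 September 1013 Gregorian, JDN 2091308.
JDN 2091308 mod 7 = 2, and JDN 0 was a Monday, so this is a Wednesday.

Wednesday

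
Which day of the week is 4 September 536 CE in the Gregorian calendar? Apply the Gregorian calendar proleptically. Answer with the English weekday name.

Since JDN mod 7 = 1 (0 = Monday), the day is Tuesday.

Tuesday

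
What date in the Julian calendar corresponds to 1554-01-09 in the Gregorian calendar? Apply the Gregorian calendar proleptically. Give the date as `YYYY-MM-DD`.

1553-12-30

For dates in this range the Gregorian date is 10 days ahead of the Julian.
9 January 1554 Gregorian − 10 days → 30 December 1553 Julian.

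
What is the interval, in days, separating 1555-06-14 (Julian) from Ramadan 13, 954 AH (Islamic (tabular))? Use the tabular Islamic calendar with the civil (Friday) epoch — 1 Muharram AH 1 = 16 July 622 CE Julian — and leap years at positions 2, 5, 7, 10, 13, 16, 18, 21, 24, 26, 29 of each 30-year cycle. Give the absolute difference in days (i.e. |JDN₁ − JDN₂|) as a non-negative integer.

JDN of the first date = 2289186.
JDN of the second date = 2286399.
|2286399 − 2289186| = 2787.

2787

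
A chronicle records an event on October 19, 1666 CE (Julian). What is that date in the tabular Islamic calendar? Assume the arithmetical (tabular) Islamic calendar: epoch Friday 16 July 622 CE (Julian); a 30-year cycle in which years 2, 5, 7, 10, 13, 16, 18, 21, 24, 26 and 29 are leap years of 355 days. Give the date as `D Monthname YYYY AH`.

29 Rabi' al-Thani 1077 AH

The source date corresponds to 29 October 1666 in the Gregorian calendar (JDN 2329856).
That day falls on 29 Rabi' al-Thani 1077 AH in the tabular Islamic calendar.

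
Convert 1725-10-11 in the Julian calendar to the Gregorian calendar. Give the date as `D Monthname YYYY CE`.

22 October 1725 CE

The Julian–Gregorian offset here is 11 days (Julian trailing).
11 October 1725 Julian + 11 days → 22 October 1725 Gregorian.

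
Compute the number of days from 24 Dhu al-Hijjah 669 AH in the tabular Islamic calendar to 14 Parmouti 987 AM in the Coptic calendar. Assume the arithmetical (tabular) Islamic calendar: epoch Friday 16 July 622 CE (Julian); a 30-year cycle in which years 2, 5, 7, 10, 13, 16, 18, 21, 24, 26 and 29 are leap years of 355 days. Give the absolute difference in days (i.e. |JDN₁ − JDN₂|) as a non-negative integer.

First date → JDN 2185505; second date → JDN 2185389.
The interval is |2185505 − 2185389| = 116 days.

116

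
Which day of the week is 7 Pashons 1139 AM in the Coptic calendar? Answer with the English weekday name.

Sunday

This is JDN 2240930 (11 May 1423 Gregorian).
JDN 2240930 mod 7 = 6, and JDN 0 was a Monday, so this is a Sunday.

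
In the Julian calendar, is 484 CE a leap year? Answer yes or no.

484 mod 4 = 0, so it is a leap year in the Julian calendar.

yes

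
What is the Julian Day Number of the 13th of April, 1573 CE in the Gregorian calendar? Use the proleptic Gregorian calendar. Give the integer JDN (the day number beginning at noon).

JDN 2451545 is 1 January 2000 CE (Gregorian); the target day is −155856 days from there, so JDN = 2295689.

2295689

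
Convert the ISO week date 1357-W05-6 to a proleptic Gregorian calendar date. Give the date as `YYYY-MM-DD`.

ISO week 1 of 1357 is the week containing the first Thursday of 1357.
Week 5, day 6 (Saturday) lands on 1357-02-05.

1357-02-05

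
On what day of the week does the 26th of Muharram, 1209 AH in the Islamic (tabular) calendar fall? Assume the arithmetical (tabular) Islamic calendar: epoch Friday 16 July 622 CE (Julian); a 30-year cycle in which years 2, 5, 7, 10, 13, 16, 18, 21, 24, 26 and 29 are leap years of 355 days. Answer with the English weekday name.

In the Gregorian calendar this is 23 August 1794 (JDN 2376540).
Since JDN mod 7 = 5 (0 = Monday), the day is Saturday.

Saturday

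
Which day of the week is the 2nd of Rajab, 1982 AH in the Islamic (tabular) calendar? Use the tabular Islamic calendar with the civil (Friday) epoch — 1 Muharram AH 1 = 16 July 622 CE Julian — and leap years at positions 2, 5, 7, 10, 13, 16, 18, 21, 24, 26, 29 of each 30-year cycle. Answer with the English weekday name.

In the Gregorian calendar this is 16 January 2545 (JDN 2650618).
JDN 2650618 mod 7 = 5, and JDN 0 was a Monday, so this is a Saturday.

Saturday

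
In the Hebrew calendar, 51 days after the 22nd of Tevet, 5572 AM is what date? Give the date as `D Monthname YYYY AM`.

14 Adar 5572 AM

Counting 51 days forward from JDN 2382885 reaches JDN 2382936, which is 14 Adar 5572 AM.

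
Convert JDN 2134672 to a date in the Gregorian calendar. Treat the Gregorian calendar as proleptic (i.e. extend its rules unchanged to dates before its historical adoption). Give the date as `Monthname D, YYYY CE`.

June 7, 1132 CE

JDN 2451545 is 1 Jan 2000; 2134672 is −316873 days from there.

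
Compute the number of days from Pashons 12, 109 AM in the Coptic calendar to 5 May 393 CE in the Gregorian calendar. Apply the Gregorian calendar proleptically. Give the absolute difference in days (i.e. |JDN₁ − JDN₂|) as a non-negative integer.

First date → JDN 1864728; second date → JDN 1864725.
The interval is |1864728 − 1864725| = 3 days.

3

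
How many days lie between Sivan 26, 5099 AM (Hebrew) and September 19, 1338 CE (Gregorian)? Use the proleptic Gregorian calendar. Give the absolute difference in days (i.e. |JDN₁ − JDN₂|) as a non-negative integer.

265

JDN of the first date = 2210281.
JDN of the second date = 2210016.
|2210016 − 2210281| = 265.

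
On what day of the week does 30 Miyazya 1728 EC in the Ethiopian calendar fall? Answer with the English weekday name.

In the Gregorian calendar this is 6 May 1736 (JDN 2355247).
JDN 2355247 mod 7 = 6, and JDN 0 was a Monday, so this is a Sunday.

Sunday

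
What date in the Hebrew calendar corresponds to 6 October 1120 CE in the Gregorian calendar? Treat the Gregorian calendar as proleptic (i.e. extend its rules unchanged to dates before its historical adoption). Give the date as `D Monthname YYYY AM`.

Julian Day Number of the source date = 2130410.
Converting JDN 2130410 to the Hebrew calendar gives 5 Cheshvan 4881 AM.

5 Cheshvan 4881 AM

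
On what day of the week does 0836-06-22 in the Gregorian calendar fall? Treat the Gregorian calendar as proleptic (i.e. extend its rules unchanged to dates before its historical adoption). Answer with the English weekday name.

Sunday

2026576 ≡ 6 (mod 7); counting from Monday = 0 gives Sunday.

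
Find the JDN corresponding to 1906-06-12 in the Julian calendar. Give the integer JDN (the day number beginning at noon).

Equivalently 25 June 1906 (Gregorian).
JDN 2451545 is 1 January 2000 CE (Gregorian); the target day is −34158 days from there, so JDN = 2417387.

2417387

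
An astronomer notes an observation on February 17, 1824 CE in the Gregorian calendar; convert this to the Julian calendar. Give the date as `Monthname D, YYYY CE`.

February 5, 1824 CE

The Julian–Gregorian offset here is 12 days (Julian trailing).
17 February 1824 Gregorian − 12 days → 5 February 1824 Julian.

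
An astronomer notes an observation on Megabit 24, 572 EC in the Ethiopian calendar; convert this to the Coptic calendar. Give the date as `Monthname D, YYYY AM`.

Paremhat 24, 296 AM

Both dates share Julian Day Number 1932982; in the Coptic calendar that is 24 Paremhat 296 AM.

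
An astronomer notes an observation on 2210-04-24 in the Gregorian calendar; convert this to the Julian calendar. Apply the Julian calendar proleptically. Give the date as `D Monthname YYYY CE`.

For dates in this range the Gregorian date is 15 days ahead of the Julian.
24 April 2210 Gregorian − 15 days → 9 April 2210 Julian.

9 April 2210 CE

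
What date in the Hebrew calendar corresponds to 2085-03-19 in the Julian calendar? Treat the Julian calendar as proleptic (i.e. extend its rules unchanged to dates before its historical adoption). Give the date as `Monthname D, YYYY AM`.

Julian Day Number of the source date = 2482682.
Converting JDN 2482682 to the Hebrew calendar gives 6 Nisan 5845 AM.

Nisan 6, 5845 AM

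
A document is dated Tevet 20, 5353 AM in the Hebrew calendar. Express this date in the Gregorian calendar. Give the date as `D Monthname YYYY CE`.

25 December 1592 CE

Julian Day Number of the source date = 2302885.
Converting JDN 2302885 to the Gregorian calendar gives 25 December 1592 CE.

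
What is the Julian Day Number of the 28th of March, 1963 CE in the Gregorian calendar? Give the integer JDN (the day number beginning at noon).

2438117

JDN 2451545 is 1 January 2000 CE (Gregorian); the target day is −13428 days from there, so JDN = 2438117.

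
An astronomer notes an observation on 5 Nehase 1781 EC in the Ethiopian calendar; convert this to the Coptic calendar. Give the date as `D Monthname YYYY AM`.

5 Mesori 1505 AM

Both dates share Julian Day Number 2374700; in the Coptic calendar that is 5 Mesori 1505 AM.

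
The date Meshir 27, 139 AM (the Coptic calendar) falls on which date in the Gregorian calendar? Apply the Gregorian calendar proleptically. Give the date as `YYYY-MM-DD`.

Julian Day Number of the source date = 1875610.
Converting JDN 1875610 to the Gregorian calendar gives 22 February 423 CE.

0423-02-22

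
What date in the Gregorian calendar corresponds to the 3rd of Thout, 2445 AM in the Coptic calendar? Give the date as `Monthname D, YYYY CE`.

Julian Day Number of the source date = 2717703.
Converting JDN 2717703 to the Gregorian calendar gives 19 September 2728 CE.

September 19, 2728 CE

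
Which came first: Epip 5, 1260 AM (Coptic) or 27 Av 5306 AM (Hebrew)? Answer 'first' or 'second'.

Converting both to JDN: 2285184 vs 2285941; the smaller is the first.

first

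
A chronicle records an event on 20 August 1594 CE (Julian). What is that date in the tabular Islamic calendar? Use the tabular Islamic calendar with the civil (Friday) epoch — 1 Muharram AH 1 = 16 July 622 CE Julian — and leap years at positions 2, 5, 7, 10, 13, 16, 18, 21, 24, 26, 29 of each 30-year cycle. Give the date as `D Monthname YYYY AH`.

13 Dhu al-Hijjah 1002 AH

The source date corresponds to 30 August 1594 in the Gregorian calendar (JDN 2303498).
That day falls on 13 Dhu al-Hijjah 1002 AH in the tabular Islamic calendar.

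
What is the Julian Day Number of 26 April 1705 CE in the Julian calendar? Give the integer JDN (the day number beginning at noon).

2343925

In the Gregorian calendar the same day is 7 May 1705.
JDN 2299161 is 15 October 1582 CE (Gregorian); the target day is +44764 days from there, so JDN = 2343925.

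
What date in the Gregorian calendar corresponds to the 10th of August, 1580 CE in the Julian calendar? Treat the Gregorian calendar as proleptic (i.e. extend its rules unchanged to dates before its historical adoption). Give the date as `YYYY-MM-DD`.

For dates in this range the Gregorian date is 10 days ahead of the Julian.
10 August 1580 Julian + 10 days → 20 August 1580 Gregorian.

1580-08-20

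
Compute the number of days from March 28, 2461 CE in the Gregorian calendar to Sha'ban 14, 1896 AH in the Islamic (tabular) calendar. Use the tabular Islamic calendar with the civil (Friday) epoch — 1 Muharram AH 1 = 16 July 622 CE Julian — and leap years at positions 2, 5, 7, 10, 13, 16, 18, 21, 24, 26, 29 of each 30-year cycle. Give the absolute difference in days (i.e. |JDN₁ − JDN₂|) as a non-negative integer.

JDN of the first date = 2620009.
JDN of the second date = 2620185.
|2620185 − 2620009| = 176.

176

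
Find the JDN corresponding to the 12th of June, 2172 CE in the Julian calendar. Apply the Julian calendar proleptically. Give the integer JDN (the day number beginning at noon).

2514544

Equivalently 26 June 2172 (Gregorian).
JDN 2299161 is 15 October 1582 CE (Gregorian); the target day is +215383 days from there, so JDN = 2514544.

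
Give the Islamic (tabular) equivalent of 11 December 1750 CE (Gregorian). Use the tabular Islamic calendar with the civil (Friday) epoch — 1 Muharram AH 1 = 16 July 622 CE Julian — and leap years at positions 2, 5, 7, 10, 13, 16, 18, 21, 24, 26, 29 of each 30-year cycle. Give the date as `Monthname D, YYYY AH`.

Muharram 12, 1164 AH

Julian Day Number of the source date = 2360579.
Converting JDN 2360579 to the tabular Islamic calendar gives 12 Muharram 1164 AH.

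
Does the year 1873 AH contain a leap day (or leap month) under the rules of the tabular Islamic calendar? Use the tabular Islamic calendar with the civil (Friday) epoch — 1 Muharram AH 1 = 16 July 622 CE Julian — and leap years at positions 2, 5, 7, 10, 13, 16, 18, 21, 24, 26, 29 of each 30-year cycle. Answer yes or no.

yes

Year 1873 AH is year 13 of its 30-year cycle; leap positions are 2, 5, 7, 10, 13, 16, 18, 21, 24, 26, 29, so it is a leap year (355 days).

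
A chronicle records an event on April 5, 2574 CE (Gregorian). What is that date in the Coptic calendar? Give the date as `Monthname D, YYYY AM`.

Julian Day Number of the source date = 2661289.
Converting JDN 2661289 to the Coptic calendar gives 23 Paremhat 2290 AM.

Paremhat 23, 2290 AM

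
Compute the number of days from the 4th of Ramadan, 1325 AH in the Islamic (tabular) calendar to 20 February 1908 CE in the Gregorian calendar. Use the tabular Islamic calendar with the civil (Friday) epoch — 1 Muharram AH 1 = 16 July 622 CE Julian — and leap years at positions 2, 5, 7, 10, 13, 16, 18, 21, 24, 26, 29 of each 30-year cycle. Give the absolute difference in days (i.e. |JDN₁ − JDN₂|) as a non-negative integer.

132

JDN of the first date = 2417860.
JDN of the second date = 2417992.
|2417992 − 2417860| = 132.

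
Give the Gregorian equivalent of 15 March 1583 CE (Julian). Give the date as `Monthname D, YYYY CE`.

At this point the Julian calendar is 10 days behind the Gregorian.
15 March 1583 Julian + 10 days → 25 March 1583 Gregorian.

March 25, 1583 CE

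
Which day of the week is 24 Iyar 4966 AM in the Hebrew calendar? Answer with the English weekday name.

Thursday

In the proleptic Gregorian calendar this is 11 May 1206 (JDN 2161673).
2161673 ≡ 3 (mod 7); counting from Monday = 0 gives Thursday.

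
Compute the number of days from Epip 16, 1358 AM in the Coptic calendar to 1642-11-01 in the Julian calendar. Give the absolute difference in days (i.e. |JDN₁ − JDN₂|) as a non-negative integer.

First date → JDN 2320989; second date → JDN 2321103.
The interval is |2320989 − 2321103| = 114 days.

114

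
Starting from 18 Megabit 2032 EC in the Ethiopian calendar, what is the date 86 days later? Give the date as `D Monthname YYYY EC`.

Counting 86 days forward from JDN 2466241 reaches JDN 2466327, which is 14 Sene 2032 EC.

14 Sene 2032 EC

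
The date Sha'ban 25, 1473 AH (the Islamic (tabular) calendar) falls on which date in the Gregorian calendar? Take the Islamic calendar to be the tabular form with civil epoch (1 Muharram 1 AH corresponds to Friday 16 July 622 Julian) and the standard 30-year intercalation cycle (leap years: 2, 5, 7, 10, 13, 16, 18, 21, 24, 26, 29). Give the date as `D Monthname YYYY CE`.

Julian Day Number of the source date = 2470299.
Converting JDN 2470299 to the Gregorian calendar gives 7 May 2051 CE.

7 May 2051 CE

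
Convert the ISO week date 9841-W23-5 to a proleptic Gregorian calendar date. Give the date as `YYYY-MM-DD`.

9841-06-11

ISO week 1 of 9841 is the week containing the first Thursday of 9841.
Week 23, day 5 (Friday) lands on 9841-06-11.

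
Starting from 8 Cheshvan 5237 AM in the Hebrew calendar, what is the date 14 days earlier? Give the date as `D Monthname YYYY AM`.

JDN of 8 Cheshvan 5237 AM = 2260466.
2260466 − 14 = 2260452.
JDN 2260452 in the Hebrew calendar is 24 Tishrei 5237 AM.

24 Tishrei 5237 AM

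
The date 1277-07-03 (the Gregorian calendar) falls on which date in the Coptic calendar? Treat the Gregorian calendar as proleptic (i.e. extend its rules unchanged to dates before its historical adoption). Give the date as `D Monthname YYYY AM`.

Both dates share Julian Day Number 2187659; in the Coptic calendar that is 2 Epip 993 AM.

2 Epip 993 AM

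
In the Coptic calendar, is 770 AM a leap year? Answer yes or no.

no

770 mod 4 = 2; in the Coptic calendar a year is leap when year mod 4 = 3, so it is a common year.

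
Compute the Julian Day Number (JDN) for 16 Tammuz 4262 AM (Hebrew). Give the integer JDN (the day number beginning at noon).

Equivalently 10 July 502 (proleptic Gregorian).
JDN 2400001 is 17 November 1858 CE (Gregorian), MJD 0; the target day is −495399 days from there, so JDN = 1904602.

1904602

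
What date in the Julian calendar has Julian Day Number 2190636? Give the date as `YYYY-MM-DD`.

The proleptic Gregorian equivalent of JDN 2190636 is 27 August 1285.
In the Julian calendar that day is 1285-08-20.

1285-08-20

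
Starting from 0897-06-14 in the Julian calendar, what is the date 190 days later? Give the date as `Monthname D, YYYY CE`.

JDN of 0897-06-14 = 2048852.
2048852 + 190 = 2049042.
JDN 2049042 in the Julian calendar is December 21, 897 CE.

December 21, 897 CE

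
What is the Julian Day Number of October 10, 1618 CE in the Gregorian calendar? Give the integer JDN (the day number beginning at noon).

2312305

JDN 2400001 is 17 November 1858 CE (Gregorian), MJD 0; the target day is −87696 days from there, so JDN = 2312305.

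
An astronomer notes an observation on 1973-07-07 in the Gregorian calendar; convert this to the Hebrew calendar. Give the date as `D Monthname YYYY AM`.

7 Tammuz 5733 AM

Julian Day Number of the source date = 2441871.
Converting JDN 2441871 to the Hebrew calendar gives 7 Tammuz 5733 AM.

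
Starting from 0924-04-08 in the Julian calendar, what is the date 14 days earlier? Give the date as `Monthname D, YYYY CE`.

March 25, 924 CE

JDN of 0924-04-08 = 2058647.
2058647 − 14 = 2058633.
JDN 2058633 in the Julian calendar is March 25, 924 CE.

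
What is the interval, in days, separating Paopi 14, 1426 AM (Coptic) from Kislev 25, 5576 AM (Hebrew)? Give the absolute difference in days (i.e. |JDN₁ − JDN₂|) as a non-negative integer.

First date → JDN 2345554; second date → JDN 2384335.
The interval is |2345554 − 2384335| = 38781 days.

38781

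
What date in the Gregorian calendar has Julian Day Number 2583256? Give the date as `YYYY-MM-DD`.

JDN 2451545 is 1 Jan 2000; 2583256 is +131711 days from there.

2360-08-12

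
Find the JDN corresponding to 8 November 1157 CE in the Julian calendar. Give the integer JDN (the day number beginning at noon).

2143964

In the proleptic Gregorian calendar the same day is 15 November 1157.
JDN 2451545 is 1 January 2000 CE (Gregorian); the target day is −307581 days from there, so JDN = 2143964.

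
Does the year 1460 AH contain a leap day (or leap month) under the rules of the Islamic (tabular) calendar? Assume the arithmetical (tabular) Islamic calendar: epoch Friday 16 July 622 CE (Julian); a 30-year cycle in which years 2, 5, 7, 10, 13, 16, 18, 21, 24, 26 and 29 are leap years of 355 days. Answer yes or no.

no

Year 1460 AH is year 20 of its 30-year cycle; leap positions are 2, 5, 7, 10, 13, 16, 18, 21, 24, 26, 29, so it is a common year (354 days).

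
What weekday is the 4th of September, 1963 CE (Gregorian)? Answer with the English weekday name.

JDN 2438277 mod 7 = 2, and JDN 0 was a Monday, so this is a Wednesday.

Wednesday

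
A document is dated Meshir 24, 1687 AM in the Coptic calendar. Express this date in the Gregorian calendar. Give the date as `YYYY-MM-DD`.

Both dates share Julian Day Number 2441014; in the Gregorian calendar that is 3 March 1971 CE.

1971-03-03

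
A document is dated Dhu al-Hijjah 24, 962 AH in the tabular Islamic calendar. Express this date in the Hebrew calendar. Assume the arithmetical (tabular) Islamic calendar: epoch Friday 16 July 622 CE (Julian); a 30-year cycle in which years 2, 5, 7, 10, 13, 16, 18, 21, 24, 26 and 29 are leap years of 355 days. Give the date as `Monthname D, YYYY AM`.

Julian Day Number of the source date = 2289334.
Converting JDN 2289334 to the Hebrew calendar gives 25 Cheshvan 5316 AM.

Cheshvan 25, 5316 AM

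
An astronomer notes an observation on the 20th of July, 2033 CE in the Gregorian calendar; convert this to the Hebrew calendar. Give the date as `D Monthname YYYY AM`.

23 Tammuz 5793 AM

Julian Day Number of the source date = 2463799.
Converting JDN 2463799 to the Hebrew calendar gives 23 Tammuz 5793 AM.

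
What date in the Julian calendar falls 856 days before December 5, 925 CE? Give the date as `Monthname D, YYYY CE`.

August 2, 923 CE

Counting 856 days back from JDN 2059253 reaches JDN 2058397, which is August 2, 923 CE.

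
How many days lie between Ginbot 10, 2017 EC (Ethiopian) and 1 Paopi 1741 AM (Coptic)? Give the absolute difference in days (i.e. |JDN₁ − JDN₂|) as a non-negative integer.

219

JDN of the first date = 2460814.
JDN of the second date = 2460595.
|2460595 − 2460814| = 219.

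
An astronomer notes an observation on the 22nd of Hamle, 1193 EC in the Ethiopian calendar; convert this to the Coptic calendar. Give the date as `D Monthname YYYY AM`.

22 Epip 917 AM

Julian Day Number of the source date = 2159920.
Converting JDN 2159920 to the Coptic calendar gives 22 Epip 917 AM.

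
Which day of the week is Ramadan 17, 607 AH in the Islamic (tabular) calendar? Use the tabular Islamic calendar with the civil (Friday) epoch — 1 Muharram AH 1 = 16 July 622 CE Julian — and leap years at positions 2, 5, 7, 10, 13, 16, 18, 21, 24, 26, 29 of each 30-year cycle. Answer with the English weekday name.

Friday

Equivalently 11 March 1211 Gregorian, JDN 2163438.
JDN 2163438 mod 7 = 4, and JDN 0 was a Monday, so this is a Friday.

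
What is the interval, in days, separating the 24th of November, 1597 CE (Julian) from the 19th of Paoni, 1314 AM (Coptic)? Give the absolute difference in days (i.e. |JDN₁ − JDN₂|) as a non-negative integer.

JDN of the first date = 2304690.
JDN of the second date = 2304891.
|2304891 − 2304690| = 201.

201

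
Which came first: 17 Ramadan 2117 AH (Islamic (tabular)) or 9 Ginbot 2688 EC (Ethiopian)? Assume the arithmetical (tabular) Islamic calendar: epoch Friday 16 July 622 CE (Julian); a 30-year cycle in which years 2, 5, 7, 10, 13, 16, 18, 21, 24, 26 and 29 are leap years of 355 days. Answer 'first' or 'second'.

first

Converting both to JDN: 2698532 vs 2705896; the smaller is the first.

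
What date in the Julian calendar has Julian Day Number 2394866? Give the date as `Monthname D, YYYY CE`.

JDN 2394866 is 26 October 1844 in the Gregorian calendar.
In the Julian calendar that day is October 14, 1844 CE.

October 14, 1844 CE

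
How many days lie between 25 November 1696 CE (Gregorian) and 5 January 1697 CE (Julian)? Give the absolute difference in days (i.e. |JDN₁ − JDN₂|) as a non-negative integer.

51

JDN of the first date = 2340841.
JDN of the second date = 2340892.
|2340892 − 2340841| = 51.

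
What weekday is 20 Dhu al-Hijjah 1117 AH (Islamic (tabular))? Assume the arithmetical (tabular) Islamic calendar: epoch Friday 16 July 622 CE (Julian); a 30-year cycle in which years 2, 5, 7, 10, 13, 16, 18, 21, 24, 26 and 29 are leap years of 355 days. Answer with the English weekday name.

Sunday

In the Gregorian calendar this is 4 April 1706 (JDN 2344257).
2344257 ≡ 6 (mod 7); counting from Monday = 0 gives Sunday.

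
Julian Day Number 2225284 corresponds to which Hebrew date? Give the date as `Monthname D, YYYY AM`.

JDN 2225284 is 8 July 1380 in the proleptic Gregorian calendar.
In the Hebrew calendar that day is Tammuz 26, 5140 AM.

Tammuz 26, 5140 AM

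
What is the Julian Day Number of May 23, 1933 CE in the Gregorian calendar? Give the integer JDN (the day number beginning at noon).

JDN 2451545 is 1 January 2000 CE (Gregorian); the target day is −24329 days from there, so JDN = 2427216.

2427216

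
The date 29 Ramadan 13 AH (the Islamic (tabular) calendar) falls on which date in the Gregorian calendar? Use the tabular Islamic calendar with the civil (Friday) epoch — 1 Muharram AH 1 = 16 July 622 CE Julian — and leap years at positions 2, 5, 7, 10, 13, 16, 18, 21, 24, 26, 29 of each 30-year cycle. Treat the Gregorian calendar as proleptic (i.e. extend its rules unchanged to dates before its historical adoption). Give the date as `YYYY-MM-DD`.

0634-11-29

Julian Day Number of the source date = 1952956.
Converting JDN 1952956 to the Gregorian calendar gives 29 November 634 CE.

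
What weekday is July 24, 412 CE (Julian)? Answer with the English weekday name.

This is JDN 1871746 (25 July 412 Gregorian).
Since JDN mod 7 = 2 (0 = Monday), the day is Wednesday.

Wednesday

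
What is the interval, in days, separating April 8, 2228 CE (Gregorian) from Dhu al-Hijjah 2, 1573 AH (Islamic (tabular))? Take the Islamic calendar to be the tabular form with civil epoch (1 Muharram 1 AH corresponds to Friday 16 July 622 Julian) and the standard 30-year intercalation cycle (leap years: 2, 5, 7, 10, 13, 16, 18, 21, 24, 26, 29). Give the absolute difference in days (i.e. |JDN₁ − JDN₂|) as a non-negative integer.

First date → JDN 2534918; second date → JDN 2505830.
The interval is |2534918 − 2505830| = 29088 days.

29088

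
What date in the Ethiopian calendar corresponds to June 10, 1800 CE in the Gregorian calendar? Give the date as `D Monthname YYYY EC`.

4 Sene 1792 EC

Both dates share Julian Day Number 2378657; in the Ethiopian calendar that is 4 Sene 1792 EC.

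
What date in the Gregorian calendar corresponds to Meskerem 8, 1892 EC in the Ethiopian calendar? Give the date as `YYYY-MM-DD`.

Julian Day Number of the source date = 2414916.
Converting JDN 2414916 to the Gregorian calendar gives 18 September 1899 CE.

1899-09-18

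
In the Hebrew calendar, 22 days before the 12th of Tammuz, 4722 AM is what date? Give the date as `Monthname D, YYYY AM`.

Sivan 20, 4722 AM

The starting date is JDN 2072596; 2072596 − 22 = 2072574.
JDN 2072574 corresponds to Sivan 20, 4722 AM.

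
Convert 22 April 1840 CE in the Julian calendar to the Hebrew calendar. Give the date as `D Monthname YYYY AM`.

The source date corresponds to 4 May 1840 in the Gregorian calendar (JDN 2393230).
That day falls on 1 Iyar 5600 AM in the Hebrew calendar.

1 Iyar 5600 AM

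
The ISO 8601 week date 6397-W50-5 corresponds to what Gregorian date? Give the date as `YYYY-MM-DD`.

6397-12-12

ISO week 1 of 6397 is the week containing the first Thursday of 6397.
Week 50, day 5 (Friday) lands on 6397-12-12.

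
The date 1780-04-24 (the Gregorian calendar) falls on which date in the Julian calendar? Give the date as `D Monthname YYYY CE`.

13 April 1780 CE

At this point the Julian calendar is 11 days behind the Gregorian.
24 April 1780 Gregorian − 11 days → 13 April 1780 Julian.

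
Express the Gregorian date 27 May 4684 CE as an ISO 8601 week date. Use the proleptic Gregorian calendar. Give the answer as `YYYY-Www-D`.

4684-W22-2

The weekday is Tuesday (ISO weekday 2).
That Tuesday belongs to ISO week 22 of ISO year 4684.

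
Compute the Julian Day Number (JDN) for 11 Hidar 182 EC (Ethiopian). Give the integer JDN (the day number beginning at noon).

In the proleptic Gregorian calendar the same day is 6 November 189.
JDN 2451545 is 1 January 2000 CE (Gregorian); the target day is −661144 days from there, so JDN = 1790401.

1790401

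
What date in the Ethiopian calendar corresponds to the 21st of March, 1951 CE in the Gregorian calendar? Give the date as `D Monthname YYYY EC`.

12 Megabit 1943 EC

Julian Day Number of the source date = 2433727.
Converting JDN 2433727 to the Ethiopian calendar gives 12 Megabit 1943 EC.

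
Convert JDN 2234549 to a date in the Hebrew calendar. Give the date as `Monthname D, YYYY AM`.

The proleptic Gregorian equivalent of JDN 2234549 is 20 November 1405.
In the Hebrew calendar that day is Kislev 20, 5166 AM.

Kislev 20, 5166 AM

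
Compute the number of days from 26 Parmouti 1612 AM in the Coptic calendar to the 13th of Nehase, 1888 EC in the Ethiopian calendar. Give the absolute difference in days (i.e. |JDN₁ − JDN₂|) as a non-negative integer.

JDN of the first date = 2413683.
JDN of the second date = 2413790.
|2413790 − 2413683| = 107.

107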